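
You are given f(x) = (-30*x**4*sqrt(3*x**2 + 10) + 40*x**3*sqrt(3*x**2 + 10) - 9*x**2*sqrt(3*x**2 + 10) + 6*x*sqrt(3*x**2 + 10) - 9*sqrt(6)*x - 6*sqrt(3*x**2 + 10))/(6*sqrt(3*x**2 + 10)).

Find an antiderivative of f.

An antiderivative is F(x) = -x**5 + 5*x**4/3 - x**3/2 + x**2/2 - x - 3*sqrt(x**2/2 + 5/3).

Whatever form F(x) takes, F'(x) = f(x) is non-negotiable.
Check: d/dx[-x**5 + 5*x**4/3 - x**3/2 + x**2/2 - x - 3*sqrt(x**2/2 + 5/3)] = (-30*x**4*sqrt(3*x**2 + 10) + 40*x**3*sqrt(3*x**2 + 10) - 9*x**2*sqrt(3*x**2 + 10) + 6*x*sqrt(3*x**2 + 10) - 9*sqrt(6)*x - 6*sqrt(3*x**2 + 10))/(6*sqrt(3*x**2 + 10)) = f(x).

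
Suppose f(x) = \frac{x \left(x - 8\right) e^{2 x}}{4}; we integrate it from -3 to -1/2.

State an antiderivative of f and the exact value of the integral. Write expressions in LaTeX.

Antiderivative: F(x) = \frac{x^{2} e^{2 x}}{8} - \frac{9 x e^{2 x}}{8} + \frac{9 e^{2 x}}{16}; value = - \frac{81}{16 e^{6}} + \frac{37}{32 e}

Recognize the product-rule pattern: f = u'v + uv' with u = \frac{x^{2}}{8} - \frac{9 x}{8} + \frac{9}{16}, v = e^{2 x}, so integration by parts undoes it.
F(x) = \frac{x^{2} e^{2 x}}{8} - \frac{9 x e^{2 x}}{8} + \frac{9 e^{2 x}}{16} is an antiderivative of f.
Check: d/dx[\frac{x^{2} e^{2 x}}{8} - \frac{9 x e^{2 x}}{8} + \frac{9 e^{2 x}}{16}] = \frac{x^{2} e^{2 x}}{4} - 2 x e^{2 x}, which equals f(x).
F(-1/2) = \frac{37}{32 e}; F(-3) = \frac{81}{16 e^{6}}.
Integral = F(-1/2) - F(-3) = - \frac{81}{16 e^{6}} + \frac{37}{32 e}.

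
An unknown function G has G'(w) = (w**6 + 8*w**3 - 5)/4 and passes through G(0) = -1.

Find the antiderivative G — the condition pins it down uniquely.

G(w) = (w**7 + 14*w**4 - 35*w - 28)/28

A candidate passes only if d/dw[G] lands on the given G'(w) exactly.
A general antiderivative is w**7/28 + w**4/2 - 5*w/4 + C.
The condition gives C = -1 - (0) = -1.
So G(w) = (w**7 + 14*w**4 - 35*w - 28)/28.
Check: d/dw[(w**7 + 14*w**4 - 35*w - 28)/28] = w**6/4 + 2*w**3 - 5/4, which equals G'(w).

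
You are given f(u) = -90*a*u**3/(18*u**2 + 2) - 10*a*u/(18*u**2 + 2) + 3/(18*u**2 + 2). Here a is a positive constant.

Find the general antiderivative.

F(u) = -(5*a*u**2 - atan(3*u))/2 + C

Integrate term by term and add the pieces.
Check: d/du[-(5*a*u**2 - atan(3*u))/2] = (-90*a*u**3 - 10*a*u + 3)/(18*u**2 + 2), which equals f(u).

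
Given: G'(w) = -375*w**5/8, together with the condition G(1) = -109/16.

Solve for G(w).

The proposed G(w) is checked by its d/dw: the result must match the given G'(w).
A general antiderivative is -125*w**6/16 + C.
The condition gives C = -109/16 - (-125/16) = 1.
So G(w) = (16 - 125*w**6)/16.
Check: d/dw[(16 - 125*w**6)/16] = -375*w**5/8 = G'(w).

G(w) = (16 - 125*w**6)/16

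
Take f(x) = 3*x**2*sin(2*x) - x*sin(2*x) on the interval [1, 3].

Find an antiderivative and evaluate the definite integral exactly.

The integrand splits into summands that can be handled one at a time.
F(x) = -3*x**2*cos(2*x)/2 + 3*x*sin(2*x)/2 + x*cos(2*x)/2 - sin(2*x)/4 + 3*cos(2*x)/4 is an antiderivative of f.
Check: d/dx[-3*x**2*cos(2*x)/2 + 3*x*sin(2*x)/2 + x*cos(2*x)/2 - sin(2*x)/4 + 3*cos(2*x)/4] = 3*x**2*sin(2*x) - x*sin(2*x) = f(x).
F(3) = -45*cos(6)/4 + 17*sin(6)/4; F(1) = -cos(2)/4 + 5*sin(2)/4.
Integral = F(3) - F(1) = -45*cos(6)/4 + 17*sin(6)/4 - 5*sin(2)/4 + cos(2)/4.

Antiderivative: F(x) = -3*x**2*cos(2*x)/2 + 3*x*sin(2*x)/2 + x*cos(2*x)/2 - sin(2*x)/4 + 3*cos(2*x)/4; value = -45*cos(6)/4 + 17*sin(6)/4 - 5*sin(2)/4 + cos(2)/4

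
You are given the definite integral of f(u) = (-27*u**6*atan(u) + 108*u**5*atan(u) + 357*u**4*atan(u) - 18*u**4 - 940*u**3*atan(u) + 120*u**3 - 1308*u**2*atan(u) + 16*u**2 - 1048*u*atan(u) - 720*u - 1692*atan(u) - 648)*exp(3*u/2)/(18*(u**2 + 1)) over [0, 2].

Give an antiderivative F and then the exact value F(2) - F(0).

Antiderivative: F(u) = -(3*u**2 - 10*u - 18)**2*exp(3*u/2)*atan(u)/9; value = -676*exp(3)*atan(2)/9

A candidate is checked by its d/du: the result must match f(u).
F(u) = -(3*u**2 - 10*u - 18)**2*exp(3*u/2)*atan(u)/9 is an antiderivative of f.
Check: d/du[-(3*u**2 - 10*u - 18)**2*exp(3*u/2)*atan(u)/9] = (-27*u**6*exp(3*u/2)*atan(u) + 108*u**5*exp(3*u/2)*atan(u) + 357*u**4*exp(3*u/2)*atan(u) - 18*u**4*exp(3*u/2) - 940*u**3*exp(3*u/2)*atan(u) + 120*u**3*exp(3*u/2) - 1308*u**2*exp(3*u/2)*atan(u) + 16*u**2*exp(3*u/2) - 1048*u*exp(3*u/2)*atan(u) - 720*u*exp(3*u/2) - 1692*exp(3*u/2)*atan(u) - 648*exp(3*u/2))/(18*u**2 + 18), which equals f(u).
F(2) = -676*exp(3)*atan(2)/9; F(0) = 0.
Integral = F(2) - F(0) = -676*exp(3)*atan(2)/9.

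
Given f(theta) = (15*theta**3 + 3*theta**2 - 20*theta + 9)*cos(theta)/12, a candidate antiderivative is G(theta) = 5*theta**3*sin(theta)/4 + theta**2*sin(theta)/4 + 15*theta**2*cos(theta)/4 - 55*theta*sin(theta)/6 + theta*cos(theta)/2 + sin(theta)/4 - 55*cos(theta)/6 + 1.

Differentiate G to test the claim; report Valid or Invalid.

Valid: G'(theta) = f(theta).

d/dtheta[G] = 5*theta**3*cos(theta)/4 + theta**2*cos(theta)/4 - 5*theta*cos(theta)/3 + 3*cos(theta)/4
This equals f(theta) exactly, so the claim holds.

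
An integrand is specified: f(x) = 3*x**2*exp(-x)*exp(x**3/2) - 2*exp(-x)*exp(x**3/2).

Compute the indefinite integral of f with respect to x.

F(x) = 2*exp(x**3/2 - x) + C

The substitution u = x**3/2 - x works: f is exactly (dF/du)*(du/dx) for that inner function.
Check: d/dx[2*exp(x**3/2 - x)] = 3*x**2*exp(-x)*exp(x**3/2) - 2*exp(-x)*exp(x**3/2) = f(x).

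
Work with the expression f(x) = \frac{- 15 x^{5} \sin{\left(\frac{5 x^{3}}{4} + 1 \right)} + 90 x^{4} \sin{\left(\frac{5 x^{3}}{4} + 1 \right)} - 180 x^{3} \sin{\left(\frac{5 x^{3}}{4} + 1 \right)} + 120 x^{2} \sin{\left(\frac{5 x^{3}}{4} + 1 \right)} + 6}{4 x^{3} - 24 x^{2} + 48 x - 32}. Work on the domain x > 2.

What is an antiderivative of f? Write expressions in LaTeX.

Differentiate the proposed F(x) back; it has to land on f(x) exactly.
Check: d/dx[\frac{4 x^{2} \cos{\left(\frac{5 x^{3}}{4} + 1 \right)} - 16 x \cos{\left(\frac{5 x^{3}}{4} + 1 \right)} + 16 \cos{\left(\frac{5 x^{3}}{4} + 1 \right)} - 3}{4 \left(x - 2\right)^{2}}] = \frac{- 15 x^{5} \sin{\left(\frac{5 x^{3}}{4} + 1 \right)} + 90 x^{4} \sin{\left(\frac{5 x^{3}}{4} + 1 \right)} - 180 x^{3} \sin{\left(\frac{5 x^{3}}{4} + 1 \right)} + 120 x^{2} \sin{\left(\frac{5 x^{3}}{4} + 1 \right)} + 6}{4 x^{3} - 24 x^{2} + 48 x - 32} = f(x).

An antiderivative is F(x) = \frac{4 x^{2} \cos{\left(\frac{5 x^{3}}{4} + 1 \right)} - 16 x \cos{\left(\frac{5 x^{3}}{4} + 1 \right)} + 16 \cos{\left(\frac{5 x^{3}}{4} + 1 \right)} - 3}{4 \left(x - 2\right)^{2}}.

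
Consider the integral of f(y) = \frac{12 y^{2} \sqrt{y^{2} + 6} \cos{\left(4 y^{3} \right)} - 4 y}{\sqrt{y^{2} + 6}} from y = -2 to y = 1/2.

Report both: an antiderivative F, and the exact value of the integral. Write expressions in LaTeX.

For F(y) to be correct the identity F'(y) - f(y) = 0 must hold.
F(y) = - 4 \sqrt{y^{2} + 6} + \sin{\left(4 y^{3} \right)} is an antiderivative of f.
Check: d/dy[- 4 \sqrt{y^{2} + 6} + \sin{\left(4 y^{3} \right)}] = \frac{12 y^{2} \sqrt{y^{2} + 6} \cos{\left(4 y^{3} \right)} - 4 y}{\sqrt{y^{2} + 6}} = f(y).
F(1/2) = -10 + \sin{\left(\frac{1}{2} \right)}; F(-2) = - 4 \sqrt{10} - \sin{\left(32 \right)}.
Integral = F(1/2) - F(-2) = -10 + \sin{\left(\frac{1}{2} \right)} + \sin{\left(32 \right)} + 4 \sqrt{10}.

Antiderivative: F(y) = - 4 \sqrt{y^{2} + 6} + \sin{\left(4 y^{3} \right)}; value = -10 + \sin{\left(\frac{1}{2} \right)} + \sin{\left(32 \right)} + 4 \sqrt{10}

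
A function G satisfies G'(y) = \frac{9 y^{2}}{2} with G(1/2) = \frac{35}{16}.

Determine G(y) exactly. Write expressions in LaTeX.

A first test for any G(y): its y-derivative must equal the given G'(y).
A general antiderivative is \frac{3 y^{3}}{2} + 2 + C.
The condition gives C = \frac{35}{16} - (\frac{35}{16}) = 0.
So G(y) = \frac{3 y^{3}}{2} + 2.
Check: d/dy[\frac{3 y^{3}}{2} + 2] = \frac{9 y^{2}}{2} = G'(y).

G(y) = \frac{3 y^{3}}{2} + 2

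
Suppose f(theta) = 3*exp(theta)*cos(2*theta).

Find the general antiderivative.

Any candidate F(theta) must reproduce f(theta) exactly when differentiated.
Check: d/dtheta[3*(2*sin(2*theta) + cos(2*theta))*exp(theta)/5] = 3*exp(theta)*cos(2*theta) = f(theta).

F(theta) = 3*(2*sin(2*theta) + cos(2*theta))*exp(theta)/5 + C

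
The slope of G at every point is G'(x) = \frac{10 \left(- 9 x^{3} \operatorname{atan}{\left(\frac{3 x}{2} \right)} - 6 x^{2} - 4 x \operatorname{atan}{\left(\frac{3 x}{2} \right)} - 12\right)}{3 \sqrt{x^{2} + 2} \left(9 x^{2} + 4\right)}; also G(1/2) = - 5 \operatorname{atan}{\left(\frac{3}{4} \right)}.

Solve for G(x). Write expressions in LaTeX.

G'(x) has the shape u'v + uv' for u = - \frac{10 \sqrt{x^{2} + 2}}{3} and v = \operatorname{atan}{\left(\frac{3 x}{2} \right)} — it is the derivative of the product u*v.
A general antiderivative is - \frac{10 \sqrt{x^{2} + 2} \operatorname{atan}{\left(\frac{3 x}{2} \right)}}{3} + C.
The condition gives C = - 5 \operatorname{atan}{\left(\frac{3}{4} \right)} - (- 5 \operatorname{atan}{\left(\frac{3}{4} \right)}) = 0.
So G(x) = - \frac{10 \sqrt{x^{2} + 2} \operatorname{atan}{\left(\frac{3 x}{2} \right)}}{3}.
Check: d/dx[- \frac{10 \sqrt{x^{2} + 2} \operatorname{atan}{\left(\frac{3 x}{2} \right)}}{3}] = \frac{- 90 x^{3} \operatorname{atan}{\left(\frac{3 x}{2} \right)} - 60 x^{2} - 40 x \operatorname{atan}{\left(\frac{3 x}{2} \right)} - 120}{27 x^{2} \sqrt{x^{2} + 2} + 12 \sqrt{x^{2} + 2}}, which equals G'(x).

G(x) = - \frac{10 \sqrt{x^{2} + 2} \operatorname{atan}{\left(\frac{3 x}{2} \right)}}{3}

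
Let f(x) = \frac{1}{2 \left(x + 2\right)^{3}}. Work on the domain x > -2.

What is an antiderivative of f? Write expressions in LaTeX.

An antiderivative is F(x) = - \frac{1}{4 \left(x + 2\right)^{2}}.

A first test for any F(x): its x-derivative must equal f(x) identically.
Check: d/dx[- \frac{1}{4 \left(x + 2\right)^{2}}] = \frac{1}{2 x^{3} + 12 x^{2} + 24 x + 16}, which equals f(x).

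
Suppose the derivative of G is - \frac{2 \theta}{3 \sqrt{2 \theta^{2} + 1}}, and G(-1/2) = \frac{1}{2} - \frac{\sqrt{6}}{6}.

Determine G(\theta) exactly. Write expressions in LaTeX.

The substitution u = 2 \theta^{2} + 1 works: G'(\theta) is exactly (dG/du)*(du/d\theta) for that inner function.
A general antiderivative is - \frac{\sqrt{2 \theta^{2} + 1}}{3} + C.
The condition gives C = \frac{1}{2} - \frac{\sqrt{6}}{6} - (- \frac{\sqrt{6}}{6}) = \frac{1}{2}.
So G(\theta) = \frac{3 - 2 \sqrt{2 \theta^{2} + 1}}{6}.
Check: d/d\theta[\frac{3 - 2 \sqrt{2 \theta^{2} + 1}}{6}] = - \frac{2 \theta}{3 \sqrt{2 \theta^{2} + 1}} = G'(\theta).

G(\theta) = \frac{3 - 2 \sqrt{2 \theta^{2} + 1}}{6}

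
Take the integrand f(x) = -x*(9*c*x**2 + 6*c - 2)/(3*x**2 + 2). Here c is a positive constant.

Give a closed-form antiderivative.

An antiderivative is F(x) = -3*c*x**2/2 + log(3*x**2/2 + 1)/3.

Whatever form F(x) takes, F'(x) = f(x) is non-negotiable.
Check: d/dx[-3*c*x**2/2 + log(3*x**2/2 + 1)/3] = (-9*c*x**3 - 6*c*x + 2*x)/(3*x**2 + 2), which equals f(x).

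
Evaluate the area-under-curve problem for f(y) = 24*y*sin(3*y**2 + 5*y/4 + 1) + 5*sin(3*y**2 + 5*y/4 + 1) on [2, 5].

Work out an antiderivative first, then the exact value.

Antiderivative: F(y) = -4*cos(3*y**2 + 5*y/4 + 1); value = 4*cos(31/2) - 4*cos(329/4)

f matches the chain-rule pattern g'(h)*h' with inner function h(y) = 3*y**2 + 5*y/4 + 1; substituting u = h(y) collapses the integral.
F(y) = -4*cos(3*y**2 + 5*y/4 + 1) is an antiderivative of f.
Check: d/dy[-4*cos(3*y**2 + 5*y/4 + 1)] = 24*y*sin(3*y**2 + 5*y/4 + 1) + 5*sin(3*y**2 + 5*y/4 + 1) = f(y).
F(5) = -4*cos(329/4); F(2) = -4*cos(31/2).
Integral = F(5) - F(2) = 4*cos(31/2) - 4*cos(329/4).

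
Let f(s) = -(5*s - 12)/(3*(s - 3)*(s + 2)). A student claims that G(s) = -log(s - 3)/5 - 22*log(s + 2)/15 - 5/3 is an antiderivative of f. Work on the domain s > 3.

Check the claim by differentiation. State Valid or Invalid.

d/ds[G] = (12 - 5*s)/(3*s**2 - 3*s - 18)
This equals f(s) exactly, so the claim holds.

Valid: G'(s) = f(s).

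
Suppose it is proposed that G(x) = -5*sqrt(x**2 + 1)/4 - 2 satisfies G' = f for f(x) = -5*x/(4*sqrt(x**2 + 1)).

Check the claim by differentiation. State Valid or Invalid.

Valid - the claim checks out under differentiation.

d/dx[G] = -5*x/(4*sqrt(x**2 + 1))
This equals f(x) exactly, so the claim holds.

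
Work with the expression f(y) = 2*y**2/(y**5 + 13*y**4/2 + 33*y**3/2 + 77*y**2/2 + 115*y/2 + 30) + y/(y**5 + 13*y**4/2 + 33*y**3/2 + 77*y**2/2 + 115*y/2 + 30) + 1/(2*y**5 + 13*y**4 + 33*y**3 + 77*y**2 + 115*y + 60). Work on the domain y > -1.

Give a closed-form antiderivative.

An antiderivative is F(y) = log(y + 1)/6 - 56*log(y + 3/2)/145 + 19*log(y + 4)/105 + 47*log(y**2 + 5)/2436 + 379*sqrt(5)*atan(sqrt(5)*y/5)/6090.

Factor the denominator ((y + 1)*(y + 4)*(2*y + 3)*(y**2 + 5)) and decompose: f = (47*y + 379)/(1218*(y**2 + 5)) - 112/(145*(2*y + 3)) + 19/(105*(y + 4)) + 1/(6*(y + 1)); each piece integrates to a log, atan, or power term.
Check: d/dy[log(y + 1)/6 - 56*log(y + 3/2)/145 + 19*log(y + 4)/105 + 47*log(y**2 + 5)/2436 + 379*sqrt(5)*atan(sqrt(5)*y/5)/6090] = (4*y**2 + 2*y + 1)/(2*y**5 + 13*y**4 + 33*y**3 + 77*y**2 + 115*y + 60), which equals f(y).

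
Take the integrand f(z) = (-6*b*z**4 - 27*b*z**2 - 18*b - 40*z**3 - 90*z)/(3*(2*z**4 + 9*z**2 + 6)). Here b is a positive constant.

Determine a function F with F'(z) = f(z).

A first test for any F(z): its z-derivative must equal f(z) identically.
Check: d/dz[-(3*b*z + 5*log(z**4/3 + 3*z**2/2 + 1))/3] = (-6*b*z**4 - 27*b*z**2 - 18*b - 40*z**3 - 90*z)/(6*z**4 + 27*z**2 + 18), which equals f(z).

An antiderivative is F(z) = -(3*b*z + 5*log(z**4/3 + 3*z**2/2 + 1))/3.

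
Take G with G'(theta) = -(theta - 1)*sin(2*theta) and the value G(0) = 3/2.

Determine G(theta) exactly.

G(theta) = theta*cos(2*theta)/2 - sin(2*theta)/4 - cos(2*theta)/2 + 2

Any candidate G(theta) must reproduce the stated G'(theta) exactly.
A general antiderivative is theta*cos(2*theta)/2 - sin(2*theta)/4 - cos(2*theta)/2 + C.
The condition gives C = 3/2 - (-1/2) = 2.
So G(theta) = theta*cos(2*theta)/2 - sin(2*theta)/4 - cos(2*theta)/2 + 2.
Check: d/dtheta[theta*cos(2*theta)/2 - sin(2*theta)/4 - cos(2*theta)/2 + 2] = -theta*sin(2*theta) + sin(2*theta), which equals G'(theta).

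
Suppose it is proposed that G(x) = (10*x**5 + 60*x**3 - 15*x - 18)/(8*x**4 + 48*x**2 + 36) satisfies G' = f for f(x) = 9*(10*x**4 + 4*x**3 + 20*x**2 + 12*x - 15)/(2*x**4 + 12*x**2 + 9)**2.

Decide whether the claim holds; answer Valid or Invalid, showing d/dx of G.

Invalid: d/dx[G] - f = 5/4, which is not 0.

d/dx[G] = (20*x**8 + 240*x**6 + 1260*x**4 + 144*x**3 + 1800*x**2 + 432*x - 135)/(16*x**8 + 192*x**6 + 720*x**4 + 864*x**2 + 324)
d/dx[G] - f(x) = 5/4 != 0.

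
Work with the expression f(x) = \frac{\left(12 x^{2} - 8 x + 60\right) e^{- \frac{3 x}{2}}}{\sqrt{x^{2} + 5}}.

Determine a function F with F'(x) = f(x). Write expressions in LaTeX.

Recognize the product-rule pattern: f = u'v + uv' with u = - 8 \sqrt{x^{2} + 5}, v = e^{- \frac{3 x}{2}}, so integration by parts undoes it.
Check: d/dx[- 8 \sqrt{x^{2} + 5} e^{- \frac{3 x}{2}}] = \frac{\left(12 x^{2} - 8 x + 60\right) e^{- \frac{3 x}{2}}}{\sqrt{x^{2} + 5}} = f(x).

An antiderivative is F(x) = - 8 \sqrt{x^{2} + 5} e^{- \frac{3 x}{2}}.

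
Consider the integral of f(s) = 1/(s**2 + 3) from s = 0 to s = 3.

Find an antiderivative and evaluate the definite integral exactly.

Antiderivative: F(s) = sqrt(3)*atan(sqrt(3)*s/3)/3; value = sqrt(3)*pi/9

An antiderivative F(s) passes only if d/ds[F] lands on f(s) exactly.
F(s) = sqrt(3)*atan(sqrt(3)*s/3)/3 is an antiderivative of f.
Check: d/ds[sqrt(3)*atan(sqrt(3)*s/3)/3] = 1/(s**2 + 3) = f(s).
F(3) = sqrt(3)*pi/9; F(0) = 0.
Integral = F(3) - F(0) = sqrt(3)*pi/9.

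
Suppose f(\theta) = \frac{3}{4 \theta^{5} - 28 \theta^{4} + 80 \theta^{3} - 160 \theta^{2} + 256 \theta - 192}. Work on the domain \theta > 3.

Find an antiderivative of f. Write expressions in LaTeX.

An antiderivative is F(\theta) = \frac{3 \log{\left(\theta - 3 \right)}}{52} - \frac{3 \log{\left(\theta - 2 \right)}}{64} - \frac{9 \log{\left(\theta^{2} + 4 \right)}}{1664} + \frac{3 \operatorname{atan}{\left(\frac{\theta}{2} \right)}}{416} + \frac{3}{32 \theta - 64}.

The denominator factors as 4 \left(\theta - 3\right) \left(\theta - 2\right)^{2} \left(\theta^{2} + 4\right); partial fractions split f into directly integrable pieces: - \frac{3 \left(3 \theta - 4\right)}{832 \left(\theta^{2} + 4\right)} - \frac{3}{64 \left(\theta - 2\right)} - \frac{3}{32 \left(\theta - 2\right)^{2}} + \frac{3}{52 \left(\theta - 3\right)}.
Check: d/d\theta[\frac{3 \log{\left(\theta - 3 \right)}}{52} - \frac{3 \log{\left(\theta - 2 \right)}}{64} - \frac{9 \log{\left(\theta^{2} + 4 \right)}}{1664} + \frac{3 \operatorname{atan}{\left(\frac{\theta}{2} \right)}}{416} + \frac{3}{32 \theta - 64}] = \frac{3}{4 \theta^{5} - 28 \theta^{4} + 80 \theta^{3} - 160 \theta^{2} + 256 \theta - 192} = f(\theta).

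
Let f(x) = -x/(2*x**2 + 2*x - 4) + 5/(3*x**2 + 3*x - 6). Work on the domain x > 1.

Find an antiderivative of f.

The denominator factors as 6*(x - 1)*(x + 2); partial fractions split f into directly integrable pieces: -8/(9*(x + 2)) + 7/(18*(x - 1)).
Check: d/dx[7*log(x - 1)/18 - 8*log(x + 2)/9] = (10 - 3*x)/(6*x**2 + 6*x - 12), which equals f(x).

An antiderivative is F(x) = 7*log(x - 1)/18 - 8*log(x + 2)/9.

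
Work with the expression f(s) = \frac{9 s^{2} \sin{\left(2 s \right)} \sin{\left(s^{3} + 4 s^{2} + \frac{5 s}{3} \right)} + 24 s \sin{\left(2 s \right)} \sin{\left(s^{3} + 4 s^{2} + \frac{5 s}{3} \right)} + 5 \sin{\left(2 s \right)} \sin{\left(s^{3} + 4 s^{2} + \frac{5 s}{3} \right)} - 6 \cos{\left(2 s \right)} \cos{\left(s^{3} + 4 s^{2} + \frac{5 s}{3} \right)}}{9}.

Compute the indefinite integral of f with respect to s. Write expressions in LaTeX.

Recognize the product-rule pattern: f = u'v + uv' with u = - \frac{\cos{\left(s^{3} + 4 s^{2} + \frac{5 s}{3} \right)}}{3}, v = \sin{\left(2 s \right)}, so integration by parts undoes it.
Check: d/ds[- \frac{\sin{\left(2 s \right)} \cos{\left(s^{3} + 4 s^{2} + \frac{5 s}{3} \right)}}{3}] = s^{2} \sin{\left(2 s \right)} \sin{\left(s^{3} + 4 s^{2} + \frac{5 s}{3} \right)} + \frac{8 s \sin{\left(2 s \right)} \sin{\left(s^{3} + 4 s^{2} + \frac{5 s}{3} \right)}}{3} + \frac{5 \sin{\left(2 s \right)} \sin{\left(s^{3} + 4 s^{2} + \frac{5 s}{3} \right)}}{9} - \frac{2 \cos{\left(2 s \right)} \cos{\left(s^{3} + 4 s^{2} + \frac{5 s}{3} \right)}}{3}, which equals f(s).

F(s) = - \frac{\sin{\left(2 s \right)} \cos{\left(s^{3} + 4 s^{2} + \frac{5 s}{3} \right)}}{3} + C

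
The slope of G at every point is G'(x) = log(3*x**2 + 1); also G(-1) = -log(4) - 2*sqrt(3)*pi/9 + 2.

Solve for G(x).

A candidate passes only if d/dx[G] lands on the given G'(x) exactly.
A general antiderivative is x*log(3*x**2 + 1) - 2*x + 2*sqrt(3)*atan(sqrt(3)*x)/3 + C.
The condition gives C = -log(4) - 2*sqrt(3)*pi/9 + 2 - (-log(4) - 2*sqrt(3)*pi/9 + 2) = 0.
So G(x) = (3*x*log(3*x**2 + 1) - 6*x + 2*sqrt(3)*atan(sqrt(3)*x))/3.
Check: d/dx[(3*x*log(3*x**2 + 1) - 6*x + 2*sqrt(3)*atan(sqrt(3)*x))/3] = log(3*x**2 + 1) = G'(x).

G(x) = (3*x*log(3*x**2 + 1) - 6*x + 2*sqrt(3)*atan(sqrt(3)*x))/3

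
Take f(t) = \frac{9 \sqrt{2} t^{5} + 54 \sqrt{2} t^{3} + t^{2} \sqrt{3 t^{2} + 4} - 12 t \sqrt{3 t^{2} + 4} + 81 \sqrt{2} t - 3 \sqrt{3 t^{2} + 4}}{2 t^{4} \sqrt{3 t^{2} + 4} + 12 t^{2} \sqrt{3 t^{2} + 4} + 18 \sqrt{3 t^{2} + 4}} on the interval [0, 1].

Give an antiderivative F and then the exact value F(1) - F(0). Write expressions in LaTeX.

Antiderivative: F(t) = \frac{3 \sqrt{2} t^{2} \sqrt{3 t^{2} + 4} - t + 9 \sqrt{2} \sqrt{3 t^{2} + 4} + 6}{2 \left(t^{2} + 3\right)}; value = - 3 \sqrt{2} - \frac{3}{8} + \frac{3 \sqrt{14}}{2}

Differentiate the proposed F(t) back; it has to land on f(t) exactly.
F(t) = \frac{3 \sqrt{2} t^{2} \sqrt{3 t^{2} + 4} - t + 9 \sqrt{2} \sqrt{3 t^{2} + 4} + 6}{2 \left(t^{2} + 3\right)} is an antiderivative of f.
Check: d/dt[\frac{3 \sqrt{2} t^{2} \sqrt{3 t^{2} + 4} - t + 9 \sqrt{2} \sqrt{3 t^{2} + 4} + 6}{2 \left(t^{2} + 3\right)}] = \frac{9 \sqrt{2} t^{5} + 54 \sqrt{2} t^{3} + t^{2} \sqrt{3 t^{2} + 4} - 12 t \sqrt{3 t^{2} + 4} + 81 \sqrt{2} t - 3 \sqrt{3 t^{2} + 4}}{2 t^{4} \sqrt{3 t^{2} + 4} + 12 t^{2} \sqrt{3 t^{2} + 4} + 18 \sqrt{3 t^{2} + 4}} = f(t).
F(1) = \frac{5}{8} + \frac{3 \sqrt{14}}{2}; F(0) = 1 + 3 \sqrt{2}.
Integral = F(1) - F(0) = - 3 \sqrt{2} - \frac{3}{8} + \frac{3 \sqrt{14}}{2}.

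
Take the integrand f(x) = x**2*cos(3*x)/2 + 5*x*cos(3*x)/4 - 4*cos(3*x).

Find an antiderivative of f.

Integrate term by term and add the pieces.
Check: d/dx[x**2*sin(3*x)/6 + 5*x*sin(3*x)/12 + x*cos(3*x)/9 - 37*sin(3*x)/27 + 5*cos(3*x)/36] = x**2*cos(3*x)/2 + 5*x*cos(3*x)/4 - 4*cos(3*x) = f(x).

An antiderivative is F(x) = x**2*sin(3*x)/6 + 5*x*sin(3*x)/12 + x*cos(3*x)/9 - 37*sin(3*x)/27 + 5*cos(3*x)/36.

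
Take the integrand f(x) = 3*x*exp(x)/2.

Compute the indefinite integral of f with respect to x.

f has the shape u'v + uv' for u = 3*x/2 - 3/2 and v = exp(x) — it is the derivative of the product u*v.
Check: d/dx[3*(x - 1)*exp(x)/2] = 3*x*exp(x)/2 = f(x).

F(x) = 3*(x - 1)*exp(x)/2 + C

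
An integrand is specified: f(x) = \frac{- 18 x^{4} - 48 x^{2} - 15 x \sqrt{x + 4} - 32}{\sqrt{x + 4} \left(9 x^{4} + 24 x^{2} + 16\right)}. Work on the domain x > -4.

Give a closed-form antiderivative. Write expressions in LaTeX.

An antiderivative is F(x) = \frac{- 8 \sqrt{x + 4} \left(3 x^{2} + 4\right) + 5}{2 \left(3 x^{2} + 4\right)}.

For F(x) to be correct the identity F'(x) - f(x) = 0 must hold.
Check: d/dx[\frac{- 8 \sqrt{x + 4} \left(3 x^{2} + 4\right) + 5}{2 \left(3 x^{2} + 4\right)}] = \frac{- 18 x^{4} - 48 x^{2} - 15 x \sqrt{x + 4} - 32}{9 x^{4} \sqrt{x + 4} + 24 x^{2} \sqrt{x + 4} + 16 \sqrt{x + 4}}, which equals f(x).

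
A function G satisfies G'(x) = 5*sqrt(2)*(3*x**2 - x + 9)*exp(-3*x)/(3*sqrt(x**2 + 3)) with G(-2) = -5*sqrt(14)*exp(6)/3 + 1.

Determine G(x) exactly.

G(x) = -5*sqrt(2*x**2 + 6)*exp(-3*x)/3 + 1

Recognize the product-rule pattern: G'(x) = u'v + uv' with u = -5*sqrt(2*x**2 + 6)/3, v = exp(-3*x), so integration by parts undoes it.
A general antiderivative is -5*sqrt(2*x**2 + 6)*exp(-3*x)/3 + C.
The condition gives C = -5*sqrt(14)*exp(6)/3 + 1 - (-5*sqrt(14)*exp(6)/3) = 1.
So G(x) = -5*sqrt(2*x**2 + 6)*exp(-3*x)/3 + 1.
Check: d/dx[-5*sqrt(2*x**2 + 6)*exp(-3*x)/3 + 1] = (15*sqrt(2)*x**2 - 5*sqrt(2)*x + 45*sqrt(2))*exp(-3*x)/(3*sqrt(x**2 + 3)), which equals G'(x).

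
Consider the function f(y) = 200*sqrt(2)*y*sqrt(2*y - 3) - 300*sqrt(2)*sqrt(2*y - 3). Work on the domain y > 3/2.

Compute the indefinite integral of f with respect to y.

F(y) = 5*(4*y - 6)**(5/2) + C

The integrand splits into summands that can be handled one at a time.
Check: d/dy[5*(4*y - 6)**(5/2)] = 200*sqrt(2)*y*sqrt(2*y - 3) - 300*sqrt(2)*sqrt(2*y - 3) = f(y).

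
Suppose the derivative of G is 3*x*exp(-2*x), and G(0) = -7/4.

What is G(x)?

G'(x) has the shape u'v + uv' for u = -3*x/2 - 3/4 and v = exp(-2*x) — it is the derivative of the product u*v.
A general antiderivative is (-6*x - 3)*exp(-2*x)/4 + C.
The condition gives C = -7/4 - (-3/4) = -1.
So G(x) = (-6*x - 4*exp(2*x) - 3)*exp(-2*x)/4.
Check: d/dx[(-6*x - 4*exp(2*x) - 3)*exp(-2*x)/4] = 3*x*exp(-2*x) = G'(x).

G(x) = (-6*x - 4*exp(2*x) - 3)*exp(-2*x)/4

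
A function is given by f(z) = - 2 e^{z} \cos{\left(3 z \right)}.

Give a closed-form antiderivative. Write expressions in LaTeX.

A candidate is checked by its d/dz: the result must match f(z).
Check: d/dz[\frac{\left(- 3 \sin{\left(3 z \right)} - \cos{\left(3 z \right)}\right) e^{z}}{5}] = - 2 e^{z} \cos{\left(3 z \right)} = f(z).

An antiderivative is F(z) = \frac{\left(- 3 \sin{\left(3 z \right)} - \cos{\left(3 z \right)}\right) e^{z}}{5}.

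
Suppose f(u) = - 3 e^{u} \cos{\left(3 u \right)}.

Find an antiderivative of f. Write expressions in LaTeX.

Whatever form F(u) takes, F'(u) = f(u) is non-negotiable.
Check: d/du[\frac{3 \left(- 3 \sin{\left(3 u \right)} - \cos{\left(3 u \right)}\right) e^{u}}{10}] = - 3 e^{u} \cos{\left(3 u \right)} = f(u).

An antiderivative is F(u) = \frac{3 \left(- 3 \sin{\left(3 u \right)} - \cos{\left(3 u \right)}\right) e^{u}}{10}.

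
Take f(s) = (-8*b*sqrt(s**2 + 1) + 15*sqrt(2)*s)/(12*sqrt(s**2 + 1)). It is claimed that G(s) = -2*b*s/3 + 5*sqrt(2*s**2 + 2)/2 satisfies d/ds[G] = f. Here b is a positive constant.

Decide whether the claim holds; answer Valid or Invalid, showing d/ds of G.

d/ds[G] = (-4*b*sqrt(s**2 + 1) + 15*sqrt(2)*s)/(6*sqrt(s**2 + 1))
d/ds[G] - f(s) = 5*sqrt(2)*s/(4*sqrt(s**2 + 1)) != 0.

Invalid: d/ds[G] - f = 5*sqrt(2)*s/(4*sqrt(s**2 + 1)), which is not 0.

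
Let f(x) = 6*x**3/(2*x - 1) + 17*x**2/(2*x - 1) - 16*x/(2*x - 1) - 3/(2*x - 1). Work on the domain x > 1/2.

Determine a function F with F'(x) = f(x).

An antiderivative is F(x) = (3*x**3 + 15*x**2 - 9*x - 9*log(2*x - 1) + 1)/3.

Integrate term by term and add the pieces.
Check: d/dx[(3*x**3 + 15*x**2 - 9*x - 9*log(2*x - 1) + 1)/3] = (6*x**3 + 17*x**2 - 16*x - 3)/(2*x - 1), which equals f(x).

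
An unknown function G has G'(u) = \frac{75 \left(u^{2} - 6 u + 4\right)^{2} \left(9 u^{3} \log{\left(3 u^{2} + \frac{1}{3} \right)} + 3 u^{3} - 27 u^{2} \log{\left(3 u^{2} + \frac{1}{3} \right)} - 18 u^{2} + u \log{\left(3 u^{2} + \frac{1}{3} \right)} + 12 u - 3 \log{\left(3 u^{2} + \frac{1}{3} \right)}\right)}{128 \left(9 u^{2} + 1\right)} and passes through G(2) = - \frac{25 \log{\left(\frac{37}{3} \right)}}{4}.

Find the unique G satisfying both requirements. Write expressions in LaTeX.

Recognize the product-rule pattern: G'(u) = v'r + vr' with v = \frac{25 \left(\frac{u^{2}}{4} - \frac{3 u}{2} + 1\right)^{3}}{4}, r = \log{\left(3 u^{2} + \frac{1}{3} \right)}, so integration by parts undoes it.
A general antiderivative is \frac{25 \left(\frac{u^{2}}{4} - \frac{3 u}{2} + 1\right)^{3} \log{\left(3 u^{2} + \frac{1}{3} \right)}}{4} + C.
The condition gives C = - \frac{25 \log{\left(\frac{37}{3} \right)}}{4} - (- \frac{25 \log{\left(\frac{37}{3} \right)}}{4}) = 0.
So G(u) = \frac{25 u^{6} \log{\left(3 u^{2} + \frac{1}{3} \right)}}{256} - \frac{225 u^{5} \log{\left(3 u^{2} + \frac{1}{3} \right)}}{128} + \frac{375 u^{4} \log{\left(3 u^{2} + \frac{1}{3} \right)}}{32} - \frac{1125 u^{3} \log{\left(3 u^{2} + \frac{1}{3} \right)}}{32} + \frac{375 u^{2} \log{\left(3 u^{2} + \frac{1}{3} \right)}}{8} - \frac{225 u \log{\left(3 u^{2} + \frac{1}{3} \right)}}{8} + \frac{25 \log{\left(3 u^{2} + \frac{1}{3} \right)}}{4}.
Check: d/du[\frac{25 u^{6} \log{\left(3 u^{2} + \frac{1}{3} \right)}}{256} - \frac{225 u^{5} \log{\left(3 u^{2} + \frac{1}{3} \right)}}{128} + \frac{375 u^{4} \log{\left(3 u^{2} + \frac{1}{3} \right)}}{32} - \frac{1125 u^{3} \log{\left(3 u^{2} + \frac{1}{3} \right)}}{32} + \frac{375 u^{2} \log{\left(3 u^{2} + \frac{1}{3} \right)}}{8} - \frac{225 u \log{\left(3 u^{2} + \frac{1}{3} \right)}}{8} + \frac{25 \log{\left(3 u^{2} + \frac{1}{3} \right)}}{4}] = \frac{675 u^{7} \log{\left(3 u^{2} + \frac{1}{3} \right)} + 225 u^{7} - 10125 u^{6} \log{\left(3 u^{2} + \frac{1}{3} \right)} - 4050 u^{6} + 54075 u^{5} \log{\left(3 u^{2} + \frac{1}{3} \right)} + 27000 u^{5} - 122625 u^{4} \log{\left(3 u^{2} + \frac{1}{3} \right)} - 81000 u^{4} + 114000 u^{3} \log{\left(3 u^{2} + \frac{1}{3} \right)} + 108000 u^{3} - 45900 u^{2} \log{\left(3 u^{2} + \frac{1}{3} \right)} - 64800 u^{2} + 12000 u \log{\left(3 u^{2} + \frac{1}{3} \right)} + 14400 u - 3600 \log{\left(3 u^{2} + \frac{1}{3} \right)}}{1152 u^{2} + 128}, which equals G'(u).

G(u) = \frac{25 u^{6} \log{\left(3 u^{2} + \frac{1}{3} \right)}}{256} - \frac{225 u^{5} \log{\left(3 u^{2} + \frac{1}{3} \right)}}{128} + \frac{375 u^{4} \log{\left(3 u^{2} + \frac{1}{3} \right)}}{32} - \frac{1125 u^{3} \log{\left(3 u^{2} + \frac{1}{3} \right)}}{32} + \frac{375 u^{2} \log{\left(3 u^{2} + \frac{1}{3} \right)}}{8} - \frac{225 u \log{\left(3 u^{2} + \frac{1}{3} \right)}}{8} + \frac{25 \log{\left(3 u^{2} + \frac{1}{3} \right)}}{4}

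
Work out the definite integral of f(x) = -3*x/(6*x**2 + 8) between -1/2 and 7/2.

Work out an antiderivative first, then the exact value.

The substitution u = x**2 + 4/3 works: f is exactly (dF/du)*(du/dx) for that inner function.
F(x) = -log(x**2 + 4/3)/4 is an antiderivative of f.
Check: d/dx[-log(x**2 + 4/3)/4] = -3*x/(6*x**2 + 8) = f(x).
F(7/2) = -log(163/12)/4; F(-1/2) = -log(19/12)/4.
Integral = F(7/2) - F(-1/2) = -log(163/12)/4 + log(19/12)/4.

Antiderivative: F(x) = -log(x**2 + 4/3)/4; value = -log(163/12)/4 + log(19/12)/4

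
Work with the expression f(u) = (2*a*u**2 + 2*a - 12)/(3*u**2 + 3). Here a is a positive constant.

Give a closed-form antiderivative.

A first test for any F(u): its u-derivative must equal f(u) identically.
Check: d/du[2*a*u/3 - 4*atan(u)] = (2*a*u**2 + 2*a - 12)/(3*u**2 + 3) = f(u).

An antiderivative is F(u) = 2*a*u/3 - 4*atan(u).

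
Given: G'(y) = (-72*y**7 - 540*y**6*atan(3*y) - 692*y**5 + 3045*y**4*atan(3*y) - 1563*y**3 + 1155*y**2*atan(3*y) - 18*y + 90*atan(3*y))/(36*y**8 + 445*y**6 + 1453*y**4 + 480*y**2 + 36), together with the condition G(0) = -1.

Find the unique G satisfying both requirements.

G(y) = 15*y*atan(3*y)/(y**2 + 6) - log(4*y**2 + 1) - 1

Differentiate the proposed G(y) back; it has to land on the given G'(y).
A general antiderivative is 15*y*atan(3*y)/(y**2 + 6) - log(4*y**2 + 1) + C.
The condition gives C = -1 - (0) = -1.
So G(y) = 15*y*atan(3*y)/(y**2 + 6) - log(4*y**2 + 1) - 1.
Check: d/dy[15*y*atan(3*y)/(y**2 + 6) - log(4*y**2 + 1) - 1] = (-72*y**7 - 540*y**6*atan(3*y) - 692*y**5 + 3045*y**4*atan(3*y) - 1563*y**3 + 1155*y**2*atan(3*y) - 18*y + 90*atan(3*y))/(36*y**8 + 445*y**6 + 1453*y**4 + 480*y**2 + 36) = G'(y).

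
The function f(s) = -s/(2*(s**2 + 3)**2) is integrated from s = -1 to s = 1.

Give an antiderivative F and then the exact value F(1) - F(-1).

Antiderivative: F(s) = 1/(4*s**2 + 12); value = 0

f matches the chain-rule pattern g'(h)*h' with inner function h(s) = 4*s**2 + 12; substituting u = h(s) collapses the integral.
F(s) = 1/(4*s**2 + 12) is an antiderivative of f.
Check: d/ds[1/(4*s**2 + 12)] = -s/(2*s**4 + 12*s**2 + 18), which equals f(s).
F(1) = 1/16; F(-1) = 1/16.
Integral = F(1) - F(-1) = 0.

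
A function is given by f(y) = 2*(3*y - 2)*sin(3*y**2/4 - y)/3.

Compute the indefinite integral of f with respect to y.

f matches the chain-rule pattern g'(h)*h' with inner function h(y) = 3*y**2/4 - y; substituting u = h(y) collapses the integral.
Check: d/dy[-4*cos(3*y**2/4 - y)/3] = 2*y*sin(3*y**2/4 - y) - 4*sin(3*y**2/4 - y)/3, which equals f(y).

F(y) = -4*cos(3*y**2/4 - y)/3 + C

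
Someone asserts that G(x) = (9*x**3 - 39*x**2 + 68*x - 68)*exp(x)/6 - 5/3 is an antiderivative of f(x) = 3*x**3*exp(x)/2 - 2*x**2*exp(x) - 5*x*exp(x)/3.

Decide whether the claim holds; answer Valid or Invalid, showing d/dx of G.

d/dx[G] = 3*x**3*exp(x)/2 - 2*x**2*exp(x) - 5*x*exp(x)/3
This equals f(x) exactly, so the claim holds.

Valid: G'(x) = f(x).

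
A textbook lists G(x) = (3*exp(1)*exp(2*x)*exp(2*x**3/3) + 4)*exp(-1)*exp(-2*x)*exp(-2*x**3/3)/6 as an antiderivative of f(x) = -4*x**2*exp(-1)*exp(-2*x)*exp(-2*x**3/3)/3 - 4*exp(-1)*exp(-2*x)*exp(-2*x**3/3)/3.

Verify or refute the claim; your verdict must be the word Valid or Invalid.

Valid. The derivative of G reproduces f.

d/dx[G] = (-4*x**2 - 4)*exp(-1)*exp(-2*x)*exp(-2*x**3/3)/3
This equals f(x) exactly, so the claim holds.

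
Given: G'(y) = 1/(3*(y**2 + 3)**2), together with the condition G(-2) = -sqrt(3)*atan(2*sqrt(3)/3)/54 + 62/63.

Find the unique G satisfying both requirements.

A candidate passes only if d/dy[G] lands on the given G'(y) exactly.
A general antiderivative is y/(18*y**2 + 54) + sqrt(3)*atan(sqrt(3)*y/3)/54 + C.
The condition gives C = -sqrt(3)*atan(2*sqrt(3)/3)/54 + 62/63 - (-sqrt(3)*atan(2*sqrt(3)/3)/54 - 1/63) = 1.
So G(y) = (sqrt(3)*y**2*atan(sqrt(3)*y/3) + 54*y**2 + 3*y + 3*sqrt(3)*atan(sqrt(3)*y/3) + 162)/(54*y**2 + 162).
Check: d/dy[(sqrt(3)*y**2*atan(sqrt(3)*y/3) + 54*y**2 + 3*y + 3*sqrt(3)*atan(sqrt(3)*y/3) + 162)/(54*y**2 + 162)] = 1/(3*y**4 + 18*y**2 + 27), which equals G'(y).

G(y) = (sqrt(3)*y**2*atan(sqrt(3)*y/3) + 54*y**2 + 3*y + 3*sqrt(3)*atan(sqrt(3)*y/3) + 162)/(54*y**2 + 162)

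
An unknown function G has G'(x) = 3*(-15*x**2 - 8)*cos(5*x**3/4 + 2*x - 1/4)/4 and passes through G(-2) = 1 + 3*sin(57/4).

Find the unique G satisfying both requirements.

G(x) = 1 - 3*sin(5*x**3/4 + 2*x - 1/4)

The substitution u = 5*x**3/4 + 2*x - 1/4 works: G'(x) is exactly (dG/du)*(du/dx) for that inner function.
A general antiderivative is -3*sin(5*x**3/4 + 2*x - 1/4) + C.
The condition gives C = 1 + 3*sin(57/4) - (3*sin(57/4)) = 1.
So G(x) = 1 - 3*sin(5*x**3/4 + 2*x - 1/4).
Check: d/dx[1 - 3*sin(5*x**3/4 + 2*x - 1/4)] = -45*x**2*cos(5*x**3/4 + 2*x - 1/4)/4 - 6*cos(5*x**3/4 + 2*x - 1/4), which equals G'(x).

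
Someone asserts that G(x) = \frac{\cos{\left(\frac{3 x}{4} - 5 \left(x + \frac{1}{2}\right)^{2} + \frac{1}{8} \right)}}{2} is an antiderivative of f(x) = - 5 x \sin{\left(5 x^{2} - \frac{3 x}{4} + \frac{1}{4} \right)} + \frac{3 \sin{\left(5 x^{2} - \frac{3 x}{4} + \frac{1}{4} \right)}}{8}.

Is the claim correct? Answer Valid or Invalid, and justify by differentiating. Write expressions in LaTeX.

d/dx[G] = - 5 x \sin{\left(5 x^{2} + \frac{17 x}{4} + \frac{9}{8} \right)} - \frac{17 \sin{\left(5 x^{2} + \frac{17 x}{4} + \frac{9}{8} \right)}}{8}
d/dx[G] - f(x) = 5 x \sin{\left(5 x^{2} - \frac{3 x}{4} + \frac{1}{4} \right)} - 5 x \sin{\left(5 x^{2} + \frac{17 x}{4} + \frac{9}{8} \right)} - \frac{3 \sin{\left(5 x^{2} - \frac{3 x}{4} + \frac{1}{4} \right)}}{8} - \frac{17 \sin{\left(5 x^{2} + \frac{17 x}{4} + \frac{9}{8} \right)}}{8} != 0.

Invalid: d/dx[G] - f = 5 x \sin{\left(5 x^{2} - \frac{3 x}{4} + \frac{1}{4} \right)} - 5 x \sin{\left(5 x^{2} + \frac{17 x}{4} + \frac{9}{8} \right)} - \frac{3 \sin{\left(5 x^{2} - \frac{3 x}{4} + \frac{1}{4} \right)}}{8} - \frac{17 \sin{\left(5 x^{2} + \frac{17 x}{4} + \frac{9}{8} \right)}}{8}, which is not 0.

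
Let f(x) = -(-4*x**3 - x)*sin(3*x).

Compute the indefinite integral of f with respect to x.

A first test for any F(x): its x-derivative must equal f(x) identically.
Check: d/dx[-(36*x**3*cos(3*x) - 36*x**2*sin(3*x) - 15*x*cos(3*x) + 5*sin(3*x))/27] = 4*x**3*sin(3*x) + x*sin(3*x), which equals f(x).

F(x) = -(36*x**3*cos(3*x) - 36*x**2*sin(3*x) - 15*x*cos(3*x) + 5*sin(3*x))/27 + C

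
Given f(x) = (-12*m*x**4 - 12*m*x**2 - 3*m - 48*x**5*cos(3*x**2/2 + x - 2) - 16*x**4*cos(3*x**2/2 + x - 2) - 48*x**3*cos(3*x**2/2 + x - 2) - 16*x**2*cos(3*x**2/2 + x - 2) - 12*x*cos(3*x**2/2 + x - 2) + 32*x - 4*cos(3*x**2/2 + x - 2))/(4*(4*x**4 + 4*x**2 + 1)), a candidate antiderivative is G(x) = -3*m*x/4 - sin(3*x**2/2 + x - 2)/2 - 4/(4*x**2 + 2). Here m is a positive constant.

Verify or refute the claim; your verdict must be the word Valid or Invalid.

d/dx[G] = (-12*m*x**4 - 12*m*x**2 - 3*m - 24*x**5*cos(3*x**2/2 + x - 2) - 8*x**4*cos(3*x**2/2 + x - 2) - 24*x**3*cos(3*x**2/2 + x - 2) - 8*x**2*cos(3*x**2/2 + x - 2) - 6*x*cos(3*x**2/2 + x - 2) + 32*x - 2*cos(3*x**2/2 + x - 2))/(16*x**4 + 16*x**2 + 4)
d/dx[G] - f(x) = 3*x*cos(3*x**2/2 + x - 2)/2 + cos(3*x**2/2 + x - 2)/2 != 0.

Invalid: d/dx[G] - f = 3*x*cos(3*x**2/2 + x - 2)/2 + cos(3*x**2/2 + x - 2)/2, which is not 0.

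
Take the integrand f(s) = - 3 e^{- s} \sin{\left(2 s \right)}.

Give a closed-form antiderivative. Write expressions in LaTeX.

Differentiate the proposed F(s) back; it has to land on f(s) exactly.
Check: d/ds[\frac{3 \left(\sin{\left(2 s \right)} + 2 \cos{\left(2 s \right)}\right) e^{- s}}{5}] = - 3 e^{- s} \sin{\left(2 s \right)} = f(s).

An antiderivative is F(s) = \frac{3 \left(\sin{\left(2 s \right)} + 2 \cos{\left(2 s \right)}\right) e^{- s}}{5}.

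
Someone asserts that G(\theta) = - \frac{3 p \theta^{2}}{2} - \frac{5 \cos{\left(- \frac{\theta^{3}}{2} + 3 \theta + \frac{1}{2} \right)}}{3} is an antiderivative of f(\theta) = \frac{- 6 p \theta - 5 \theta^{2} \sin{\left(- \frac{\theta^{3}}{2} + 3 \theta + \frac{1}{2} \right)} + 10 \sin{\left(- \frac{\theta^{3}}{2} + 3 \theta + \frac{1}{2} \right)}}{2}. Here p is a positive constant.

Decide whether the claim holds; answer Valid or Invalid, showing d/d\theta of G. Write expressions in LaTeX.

d/d\theta[G] = - 3 p \theta - \frac{5 \theta^{2} \sin{\left(- \frac{\theta^{3}}{2} + 3 \theta + \frac{1}{2} \right)}}{2} + 5 \sin{\left(- \frac{\theta^{3}}{2} + 3 \theta + \frac{1}{2} \right)}
This equals f(\theta) exactly, so the claim holds.

Valid - the claim checks out under differentiation.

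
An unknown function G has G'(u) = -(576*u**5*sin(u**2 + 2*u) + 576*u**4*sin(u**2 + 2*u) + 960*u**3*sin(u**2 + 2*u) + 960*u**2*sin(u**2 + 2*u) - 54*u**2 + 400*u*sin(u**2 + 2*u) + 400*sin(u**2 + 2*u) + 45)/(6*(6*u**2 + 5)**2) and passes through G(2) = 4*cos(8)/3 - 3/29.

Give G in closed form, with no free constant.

Any candidate G(u) must reproduce the stated G'(u) exactly.
A general antiderivative is -3*u/(4*(3*u**2 + 5/2)) + 4*cos(u**2 + 2*u)/3 + C.
The condition gives C = 4*cos(8)/3 - 3/29 - (4*cos(8)/3 - 3/29) = 0.
So G(u) = (48*u**2*cos(u**2 + 2*u) - 9*u + 40*cos(u**2 + 2*u))/(36*u**2 + 30).
Check: d/du[(48*u**2*cos(u**2 + 2*u) - 9*u + 40*cos(u**2 + 2*u))/(36*u**2 + 30)] = (-576*u**5*sin(u**2 + 2*u) - 576*u**4*sin(u**2 + 2*u) - 960*u**3*sin(u**2 + 2*u) - 960*u**2*sin(u**2 + 2*u) + 54*u**2 - 400*u*sin(u**2 + 2*u) - 400*sin(u**2 + 2*u) - 45)/(216*u**4 + 360*u**2 + 150), which equals G'(u).

G(u) = (48*u**2*cos(u**2 + 2*u) - 9*u + 40*cos(u**2 + 2*u))/(36*u**2 + 30)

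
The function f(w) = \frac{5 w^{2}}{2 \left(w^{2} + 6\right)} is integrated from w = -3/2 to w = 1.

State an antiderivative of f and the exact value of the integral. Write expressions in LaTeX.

Differentiate the proposed F(w) back; it has to land on f(w) exactly.
F(w) = \frac{5 w}{2} - \frac{5 \sqrt{6} \operatorname{atan}{\left(\frac{\sqrt{6} w}{6} \right)}}{2} is an antiderivative of f.
Check: d/dw[\frac{5 w}{2} - \frac{5 \sqrt{6} \operatorname{atan}{\left(\frac{\sqrt{6} w}{6} \right)}}{2}] = \frac{5 w^{2}}{2 w^{2} + 12}, which equals f(w).
F(1) = - \frac{5 \sqrt{6} \operatorname{atan}{\left(\frac{\sqrt{6}}{6} \right)}}{2} + \frac{5}{2}; F(-3/2) = - \frac{15}{4} + \frac{5 \sqrt{6} \operatorname{atan}{\left(\frac{\sqrt{6}}{4} \right)}}{2}.
Integral = F(1) - F(-3/2) = - \frac{5 \sqrt{6} \operatorname{atan}{\left(\frac{\sqrt{6}}{4} \right)}}{2} - \frac{5 \sqrt{6} \operatorname{atan}{\left(\frac{\sqrt{6}}{6} \right)}}{2} + \frac{25}{4}.

Antiderivative: F(w) = \frac{5 w}{2} - \frac{5 \sqrt{6} \operatorname{atan}{\left(\frac{\sqrt{6} w}{6} \right)}}{2}; value = - \frac{5 \sqrt{6} \operatorname{atan}{\left(\frac{\sqrt{6}}{4} \right)}}{2} - \frac{5 \sqrt{6} \operatorname{atan}{\left(\frac{\sqrt{6}}{6} \right)}}{2} + \frac{25}{4}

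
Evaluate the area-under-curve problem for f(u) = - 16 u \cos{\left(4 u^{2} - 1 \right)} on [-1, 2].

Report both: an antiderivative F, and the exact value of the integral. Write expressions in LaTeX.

Antiderivative: F(u) = - 2 \sin{\left(4 u^{2} - 1 \right)}; value = - 2 \sin{\left(15 \right)} + 2 \sin{\left(3 \right)}

f matches the chain-rule pattern g'(h)*h' with inner function h(u) = 4 u^{2} - 1; substituting w = h(u) collapses the integral.
F(u) = - 2 \sin{\left(4 u^{2} - 1 \right)} is an antiderivative of f.
Check: d/du[- 2 \sin{\left(4 u^{2} - 1 \right)}] = - 16 u \cos{\left(4 u^{2} - 1 \right)} = f(u).
F(2) = - 2 \sin{\left(15 \right)}; F(-1) = - 2 \sin{\left(3 \right)}.
Integral = F(2) - F(-1) = - 2 \sin{\left(15 \right)} + 2 \sin{\left(3 \right)}.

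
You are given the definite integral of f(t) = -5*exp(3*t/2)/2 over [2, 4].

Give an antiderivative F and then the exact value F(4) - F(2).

Check any antiderivative F(t) by computing F'(t) and comparing it with f(t).
F(t) = -5*exp(3*t/2)/3 is an antiderivative of f.
Check: d/dt[-5*exp(3*t/2)/3] = -5*exp(3*t/2)/2 = f(t).
F(4) = -5*exp(6)/3; F(2) = -5*exp(3)/3.
Integral = F(4) - F(2) = -5*exp(6)/3 + 5*exp(3)/3.

Antiderivative: F(t) = -5*exp(3*t/2)/3; value = -5*exp(6)/3 + 5*exp(3)/3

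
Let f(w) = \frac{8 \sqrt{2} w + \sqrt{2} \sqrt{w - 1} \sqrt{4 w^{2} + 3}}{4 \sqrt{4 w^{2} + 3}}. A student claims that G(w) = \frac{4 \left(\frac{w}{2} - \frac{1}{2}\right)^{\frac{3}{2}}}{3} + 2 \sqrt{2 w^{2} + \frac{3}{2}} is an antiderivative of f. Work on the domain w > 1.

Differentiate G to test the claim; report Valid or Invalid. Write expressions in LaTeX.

d/dw[G] = \frac{8 \sqrt{2} w + \sqrt{2} \sqrt{w - 1} \sqrt{4 w^{2} + 3}}{2 \sqrt{4 w^{2} + 3}}
d/dw[G] - f(w) = \frac{8 \sqrt{2} w + \sqrt{2} \sqrt{w - 1} \sqrt{4 w^{2} + 3}}{4 \sqrt{4 w^{2} + 3}} != 0.

Invalid: d/dw[G] - f = \frac{8 \sqrt{2} w + \sqrt{2} \sqrt{w - 1} \sqrt{4 w^{2} + 3}}{4 \sqrt{4 w^{2} + 3}}, which is not 0.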